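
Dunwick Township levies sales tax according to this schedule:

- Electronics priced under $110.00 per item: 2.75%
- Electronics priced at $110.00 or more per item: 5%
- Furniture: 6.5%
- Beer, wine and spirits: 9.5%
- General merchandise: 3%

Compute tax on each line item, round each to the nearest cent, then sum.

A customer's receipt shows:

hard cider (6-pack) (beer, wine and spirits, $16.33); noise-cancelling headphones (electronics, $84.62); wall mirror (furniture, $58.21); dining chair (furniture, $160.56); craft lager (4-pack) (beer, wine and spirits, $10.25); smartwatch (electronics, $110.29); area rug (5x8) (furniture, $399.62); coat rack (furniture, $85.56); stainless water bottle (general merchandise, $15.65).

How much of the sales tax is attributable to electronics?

Noise-cancelling headphones $84.62: electronics, under $110.00 → 2.75% → $2.33
Smartwatch $110.29: electronics, $110.00 or more → 5% → $5.51
Tax on electronics = $2.33 + $5.51 = $7.84

$7.84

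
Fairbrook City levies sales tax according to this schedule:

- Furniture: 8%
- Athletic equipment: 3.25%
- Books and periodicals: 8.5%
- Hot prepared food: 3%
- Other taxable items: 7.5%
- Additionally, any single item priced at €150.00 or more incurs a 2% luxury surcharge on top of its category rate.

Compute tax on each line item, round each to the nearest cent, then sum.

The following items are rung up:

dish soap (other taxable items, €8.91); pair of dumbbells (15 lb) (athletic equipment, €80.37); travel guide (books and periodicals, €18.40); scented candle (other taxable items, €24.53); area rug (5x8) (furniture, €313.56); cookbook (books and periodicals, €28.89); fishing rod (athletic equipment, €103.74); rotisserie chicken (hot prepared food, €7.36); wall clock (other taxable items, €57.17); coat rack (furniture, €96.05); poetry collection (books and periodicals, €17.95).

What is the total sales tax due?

Dish soap €8.91: other taxable items → 7.5% → €0.67
Pair of dumbbells (15 lb) €80.37: athletic equipment → 3.25% → €2.61
Travel guide €18.40: books and periodicals → 8.5% → €1.56
Scented candle €24.53: other taxable items → 7.5% → €1.84
Area rug (5x8) €313.56: furniture → 8% + 2% surcharge = 10% → €31.36
Cookbook €28.89: books and periodicals → 8.5% → €2.46
Fishing rod €103.74: athletic equipment → 3.25% → €3.37
Rotisserie chicken €7.36: hot prepared food → 3% → €0.22
Wall clock €57.17: other taxable items → 7.5% → €4.29
Coat rack €96.05: furniture → 8% → €7.68
Poetry collection €17.95: books and periodicals → 8.5% → €1.53
Total tax = €0.67 + €2.61 + €1.56 + €1.84 + €31.36 + €2.46 + €3.37 + €0.22 + €4.29 + €7.68 + €1.53 = €57.59

€57.59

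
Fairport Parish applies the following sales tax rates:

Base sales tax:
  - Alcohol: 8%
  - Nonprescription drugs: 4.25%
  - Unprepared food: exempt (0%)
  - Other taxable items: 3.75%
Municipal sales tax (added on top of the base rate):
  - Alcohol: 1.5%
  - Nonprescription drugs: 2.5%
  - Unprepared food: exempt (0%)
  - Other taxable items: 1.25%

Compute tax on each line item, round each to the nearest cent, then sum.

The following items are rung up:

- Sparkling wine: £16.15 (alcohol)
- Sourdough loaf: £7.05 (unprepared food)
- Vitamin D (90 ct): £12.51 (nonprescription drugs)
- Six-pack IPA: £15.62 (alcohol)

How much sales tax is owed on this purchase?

£3.85

Sparkling wine £16.15: alcohol → 8% + 1.5% municipal = 9.5% → £1.53
Sourdough loaf £7.05: unprepared food → 0% + 0% municipal = 0% → £0.00
Vitamin D (90 ct) £12.51: nonprescription drugs → 4.25% + 2.5% municipal = 6.75% → £0.84
Six-pack IPA £15.62: alcohol → 8% + 1.5% municipal = 9.5% → £1.48
Total tax = £1.53 + £0.84 + £1.48 = £3.85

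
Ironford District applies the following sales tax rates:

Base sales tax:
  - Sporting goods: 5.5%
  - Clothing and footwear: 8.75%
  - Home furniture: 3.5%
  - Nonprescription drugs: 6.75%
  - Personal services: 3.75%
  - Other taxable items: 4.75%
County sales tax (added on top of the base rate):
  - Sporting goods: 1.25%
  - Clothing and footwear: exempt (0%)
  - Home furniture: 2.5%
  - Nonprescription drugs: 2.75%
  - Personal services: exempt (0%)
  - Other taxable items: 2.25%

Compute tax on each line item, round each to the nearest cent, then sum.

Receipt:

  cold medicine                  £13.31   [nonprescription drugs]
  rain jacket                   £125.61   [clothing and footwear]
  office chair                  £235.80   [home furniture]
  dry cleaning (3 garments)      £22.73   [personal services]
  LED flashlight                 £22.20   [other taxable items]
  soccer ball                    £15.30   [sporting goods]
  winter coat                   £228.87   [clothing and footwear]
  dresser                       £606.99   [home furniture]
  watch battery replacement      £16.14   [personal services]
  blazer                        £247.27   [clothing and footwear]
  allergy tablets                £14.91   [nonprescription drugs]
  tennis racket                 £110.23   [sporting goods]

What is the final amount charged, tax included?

£1776.75

Cold medicine £13.31: nonprescription drugs → 6.75% + 2.75% county = 9.5% → £1.26
Rain jacket £125.61: clothing and footwear → 8.75% + 0% county = 8.75% → £10.99
Office chair £235.80: home furniture → 3.5% + 2.5% county = 6% → £14.15
Dry cleaning (3 garments) £22.73: personal services → 3.75% + 0% county = 3.75% → £0.85
LED flashlight £22.20: other taxable items → 4.75% + 2.25% county = 7% → £1.55
Soccer ball £15.30: sporting goods → 5.5% + 1.25% county = 6.75% → £1.03
Winter coat £228.87: clothing and footwear → 8.75% + 0% county = 8.75% → £20.03
Dresser £606.99: home furniture → 3.5% + 2.5% county = 6% → £36.42
Watch battery replacement £16.14: personal services → 3.75% + 0% county = 3.75% → £0.61
Blazer £247.27: clothing and footwear → 8.75% + 0% county = 8.75% → £21.64
Allergy tablets £14.91: nonprescription drugs → 6.75% + 2.75% county = 9.5% → £1.42
Tennis racket £110.23: sporting goods → 5.5% + 1.25% county = 6.75% → £7.44
Subtotal = £1659.36; tax = £117.39; total due = £1776.75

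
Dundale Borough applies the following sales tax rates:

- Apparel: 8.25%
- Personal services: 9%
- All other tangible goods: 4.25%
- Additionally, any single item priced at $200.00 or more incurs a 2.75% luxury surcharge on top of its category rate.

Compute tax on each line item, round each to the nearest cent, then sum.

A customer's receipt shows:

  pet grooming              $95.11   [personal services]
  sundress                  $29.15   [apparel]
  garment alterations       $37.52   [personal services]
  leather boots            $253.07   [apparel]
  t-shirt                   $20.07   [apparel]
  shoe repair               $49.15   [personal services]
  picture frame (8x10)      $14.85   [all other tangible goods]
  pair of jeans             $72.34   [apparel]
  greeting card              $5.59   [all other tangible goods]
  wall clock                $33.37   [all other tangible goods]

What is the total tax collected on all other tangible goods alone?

$2.29

Picture frame (8x10) $14.85: all other tangible goods → 4.25% → $0.63
Greeting card $5.59: all other tangible goods → 4.25% → $0.24
Wall clock $33.37: all other tangible goods → 4.25% → $1.42
Tax on all other tangible goods = $0.63 + $0.24 + $1.42 = $2.29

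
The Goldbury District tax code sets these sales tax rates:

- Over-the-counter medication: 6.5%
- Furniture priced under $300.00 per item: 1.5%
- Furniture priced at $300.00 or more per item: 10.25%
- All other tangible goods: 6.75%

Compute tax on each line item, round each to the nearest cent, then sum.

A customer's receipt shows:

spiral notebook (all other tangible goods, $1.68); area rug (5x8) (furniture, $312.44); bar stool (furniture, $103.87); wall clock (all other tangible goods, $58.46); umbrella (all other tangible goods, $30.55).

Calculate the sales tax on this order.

Spiral notebook $1.68: all other tangible goods → 6.75% → $0.11
Area rug (5x8) $312.44: furniture, $300.00 or more → 10.25% → $32.03
Bar stool $103.87: furniture, under $300.00 → 1.5% → $1.56
Wall clock $58.46: all other tangible goods → 6.75% → $3.95
Umbrella $30.55: all other tangible goods → 6.75% → $2.06
Total tax = $0.11 + $32.03 + $1.56 + $3.95 + $2.06 = $39.71

$39.71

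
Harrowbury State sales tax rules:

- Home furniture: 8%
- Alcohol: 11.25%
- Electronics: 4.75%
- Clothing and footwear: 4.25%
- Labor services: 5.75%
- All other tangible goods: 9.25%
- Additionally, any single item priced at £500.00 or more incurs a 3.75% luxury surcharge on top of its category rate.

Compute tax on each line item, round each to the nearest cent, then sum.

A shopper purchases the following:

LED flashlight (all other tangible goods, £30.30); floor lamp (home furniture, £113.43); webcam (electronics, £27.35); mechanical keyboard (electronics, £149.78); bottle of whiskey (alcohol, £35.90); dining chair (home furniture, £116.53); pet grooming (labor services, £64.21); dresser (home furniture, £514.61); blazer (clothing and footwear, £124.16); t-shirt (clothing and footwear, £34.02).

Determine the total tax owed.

LED flashlight £30.30: all other tangible goods → 9.25% → £2.80
Floor lamp £113.43: home furniture → 8% → £9.07
Webcam £27.35: electronics → 4.75% → £1.30
Mechanical keyboard £149.78: electronics → 4.75% → £7.11
Bottle of whiskey £35.90: alcohol → 11.25% → £4.04
Dining chair £116.53: home furniture → 8% → £9.32
Pet grooming £64.21: labor services → 5.75% → £3.69
Dresser £514.61: home furniture → 8% + 3.75% surcharge = 11.75% → £60.47
Blazer £124.16: clothing and footwear → 4.25% → £5.28
T-shirt £34.02: clothing and footwear → 4.25% → £1.45
Total tax = £2.80 + £9.07 + £1.30 + £7.11 + £4.04 + £9.32 + £3.69 + £60.47 + £5.28 + £1.45 = £104.53

£104.53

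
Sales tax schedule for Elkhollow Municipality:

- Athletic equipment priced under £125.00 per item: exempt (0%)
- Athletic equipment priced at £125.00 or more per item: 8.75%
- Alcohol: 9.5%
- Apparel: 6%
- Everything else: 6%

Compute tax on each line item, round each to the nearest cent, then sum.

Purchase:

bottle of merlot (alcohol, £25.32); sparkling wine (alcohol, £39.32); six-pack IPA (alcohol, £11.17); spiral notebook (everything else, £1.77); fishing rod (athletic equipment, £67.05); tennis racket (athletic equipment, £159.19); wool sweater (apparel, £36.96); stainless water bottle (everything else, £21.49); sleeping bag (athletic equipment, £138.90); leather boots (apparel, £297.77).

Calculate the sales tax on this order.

£54.78

Bottle of merlot £25.32: alcohol → 9.5% → £2.41
Sparkling wine £39.32: alcohol → 9.5% → £3.74
Six-pack IPA £11.17: alcohol → 9.5% → £1.06
Spiral notebook £1.77: everything else → 6% → £0.11
Fishing rod £67.05: athletic equipment, under £125.00 → 0% → £0.00
Tennis racket £159.19: athletic equipment, £125.00 or more → 8.75% → £13.93
Wool sweater £36.96: apparel → 6% → £2.22
Stainless water bottle £21.49: everything else → 6% → £1.29
Sleeping bag £138.90: athletic equipment, £125.00 or more → 8.75% → £12.15
Leather boots £297.77: apparel → 6% → £17.87
Total tax = £2.41 + £3.74 + £1.06 + £0.11 + £13.93 + £2.22 + £1.29 + £12.15 + £17.87 = £54.78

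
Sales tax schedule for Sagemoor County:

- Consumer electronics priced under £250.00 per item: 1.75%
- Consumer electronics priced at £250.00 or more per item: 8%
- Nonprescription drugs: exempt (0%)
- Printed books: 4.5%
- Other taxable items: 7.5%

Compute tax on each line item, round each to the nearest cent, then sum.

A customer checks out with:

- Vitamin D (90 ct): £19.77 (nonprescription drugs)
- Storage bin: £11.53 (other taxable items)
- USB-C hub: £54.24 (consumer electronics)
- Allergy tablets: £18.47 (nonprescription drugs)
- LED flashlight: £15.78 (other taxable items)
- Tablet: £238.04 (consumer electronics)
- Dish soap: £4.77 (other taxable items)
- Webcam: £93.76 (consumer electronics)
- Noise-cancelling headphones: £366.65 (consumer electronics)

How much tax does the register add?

Vitamin D (90 ct) £19.77: nonprescription drugs → 0% → £0.00
Storage bin £11.53: other taxable items → 7.5% → £0.86
USB-C hub £54.24: consumer electronics, under £250.00 → 1.75% → £0.95
Allergy tablets £18.47: nonprescription drugs → 0% → £0.00
LED flashlight £15.78: other taxable items → 7.5% → £1.18
Tablet £238.04: consumer electronics, under £250.00 → 1.75% → £4.17
Dish soap £4.77: other taxable items → 7.5% → £0.36
Webcam £93.76: consumer electronics, under £250.00 → 1.75% → £1.64
Noise-cancelling headphones £366.65: consumer electronics, £250.00 or more → 8% → £29.33
Total tax = £0.86 + £0.95 + £1.18 + £4.17 + £0.36 + £1.64 + £29.33 = £38.49

£38.49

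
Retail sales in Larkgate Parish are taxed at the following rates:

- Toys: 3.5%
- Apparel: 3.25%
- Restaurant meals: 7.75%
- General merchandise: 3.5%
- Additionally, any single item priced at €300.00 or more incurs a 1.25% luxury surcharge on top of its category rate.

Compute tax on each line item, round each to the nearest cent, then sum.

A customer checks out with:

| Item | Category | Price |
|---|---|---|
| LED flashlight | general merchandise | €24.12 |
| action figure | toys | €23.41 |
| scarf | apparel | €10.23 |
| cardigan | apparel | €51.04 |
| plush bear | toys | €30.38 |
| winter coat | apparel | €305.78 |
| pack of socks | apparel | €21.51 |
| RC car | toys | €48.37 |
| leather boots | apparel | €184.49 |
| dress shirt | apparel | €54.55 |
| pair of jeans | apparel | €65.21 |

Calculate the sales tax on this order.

LED flashlight €24.12: general merchandise → 3.5% → €0.84
Action figure €23.41: toys → 3.5% → €0.82
Scarf €10.23: apparel → 3.25% → €0.33
Cardigan €51.04: apparel → 3.25% → €1.66
Plush bear €30.38: toys → 3.5% → €1.06
Winter coat €305.78: apparel → 3.25% + 1.25% surcharge = 4.5% → €13.76
Pack of socks €21.51: apparel → 3.25% → €0.70
RC car €48.37: toys → 3.5% → €1.69
Leather boots €184.49: apparel → 3.25% → €6.00
Dress shirt €54.55: apparel → 3.25% → €1.77
Pair of jeans €65.21: apparel → 3.25% → €2.12
Total tax = €0.84 + €0.82 + €0.33 + €1.66 + €1.06 + €13.76 + €0.70 + €1.69 + €6.00 + €1.77 + €2.12 = €30.75

€30.75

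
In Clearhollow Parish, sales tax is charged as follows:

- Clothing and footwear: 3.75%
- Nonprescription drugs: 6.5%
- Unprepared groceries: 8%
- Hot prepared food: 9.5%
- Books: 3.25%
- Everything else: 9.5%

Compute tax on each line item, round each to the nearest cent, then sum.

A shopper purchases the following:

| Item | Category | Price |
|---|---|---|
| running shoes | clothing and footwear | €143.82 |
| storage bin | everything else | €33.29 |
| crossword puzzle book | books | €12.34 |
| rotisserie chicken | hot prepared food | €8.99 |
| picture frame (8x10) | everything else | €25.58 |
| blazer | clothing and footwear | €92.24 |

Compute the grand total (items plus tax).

Running shoes €143.82: clothing and footwear → 3.75% → €5.39
Storage bin €33.29: everything else → 9.5% → €3.16
Crossword puzzle book €12.34: books → 3.25% → €0.40
Rotisserie chicken €8.99: hot prepared food → 9.5% → €0.85
Picture frame (8x10) €25.58: everything else → 9.5% → €2.43
Blazer €92.24: clothing and footwear → 3.75% → €3.46
Subtotal = €316.26; tax = €15.69; total due = €331.95

€331.95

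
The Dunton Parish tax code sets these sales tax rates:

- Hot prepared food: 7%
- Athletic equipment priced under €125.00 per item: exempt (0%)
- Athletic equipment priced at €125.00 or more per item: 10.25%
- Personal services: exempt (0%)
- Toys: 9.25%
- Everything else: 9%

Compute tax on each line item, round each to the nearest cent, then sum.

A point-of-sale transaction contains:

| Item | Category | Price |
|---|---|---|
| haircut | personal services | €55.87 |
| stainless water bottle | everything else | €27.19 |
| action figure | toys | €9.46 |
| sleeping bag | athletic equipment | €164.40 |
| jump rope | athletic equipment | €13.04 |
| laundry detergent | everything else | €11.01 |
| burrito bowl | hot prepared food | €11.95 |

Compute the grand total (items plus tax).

Haircut €55.87: personal services → 0% → €0.00
Stainless water bottle €27.19: everything else → 9% → €2.45
Action figure €9.46: toys → 9.25% → €0.88
Sleeping bag €164.40: athletic equipment, €125.00 or more → 10.25% → €16.85
Jump rope €13.04: athletic equipment, under €125.00 → 0% → €0.00
Laundry detergent €11.01: everything else → 9% → €0.99
Burrito bowl €11.95: hot prepared food → 7% → €0.84
Subtotal = €292.92; tax = €22.01; total due = €314.93

€314.93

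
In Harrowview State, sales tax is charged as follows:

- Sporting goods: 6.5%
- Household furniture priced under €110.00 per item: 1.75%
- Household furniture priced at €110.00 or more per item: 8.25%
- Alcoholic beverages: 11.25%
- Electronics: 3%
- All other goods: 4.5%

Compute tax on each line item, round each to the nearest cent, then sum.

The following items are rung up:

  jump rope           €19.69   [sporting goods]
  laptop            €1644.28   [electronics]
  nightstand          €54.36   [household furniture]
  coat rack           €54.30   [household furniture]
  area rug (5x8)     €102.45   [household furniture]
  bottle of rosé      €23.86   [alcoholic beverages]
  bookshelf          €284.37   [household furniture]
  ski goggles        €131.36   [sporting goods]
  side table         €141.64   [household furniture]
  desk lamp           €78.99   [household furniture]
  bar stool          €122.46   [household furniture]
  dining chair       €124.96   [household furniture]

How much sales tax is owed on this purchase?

Jump rope €19.69: sporting goods → 6.5% → €1.28
Laptop €1644.28: electronics → 3% → €49.33
Nightstand €54.36: household furniture, under €110.00 → 1.75% → €0.95
Coat rack €54.30: household furniture, under €110.00 → 1.75% → €0.95
Area rug (5x8) €102.45: household furniture, under €110.00 → 1.75% → €1.79
Bottle of rosé €23.86: alcoholic beverages → 11.25% → €2.68
Bookshelf €284.37: household furniture, €110.00 or more → 8.25% → €23.46
Ski goggles €131.36: sporting goods → 6.5% → €8.54
Side table €141.64: household furniture, €110.00 or more → 8.25% → €11.69
Desk lamp €78.99: household furniture, under €110.00 → 1.75% → €1.38
Bar stool €122.46: household furniture, €110.00 or more → 8.25% → €10.10
Dining chair €124.96: household furniture, €110.00 or more → 8.25% → €10.31
Total tax = €1.28 + €49.33 + €0.95 + €0.95 + €1.79 + €2.68 + €23.46 + €8.54 + €11.69 + €1.38 + €10.10 + €10.31 = €122.46

€122.46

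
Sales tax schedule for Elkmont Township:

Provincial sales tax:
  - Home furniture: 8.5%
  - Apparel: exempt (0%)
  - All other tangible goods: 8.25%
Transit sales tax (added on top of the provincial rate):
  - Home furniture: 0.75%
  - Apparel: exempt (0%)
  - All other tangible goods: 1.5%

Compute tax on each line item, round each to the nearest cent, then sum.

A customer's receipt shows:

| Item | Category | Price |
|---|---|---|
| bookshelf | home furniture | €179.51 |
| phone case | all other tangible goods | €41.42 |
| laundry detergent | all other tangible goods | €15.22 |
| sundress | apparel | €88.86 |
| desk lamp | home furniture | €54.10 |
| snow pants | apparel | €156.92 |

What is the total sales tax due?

€27.12

Bookshelf €179.51: home furniture → 8.5% + 0.75% transit = 9.25% → €16.60
Phone case €41.42: all other tangible goods → 8.25% + 1.5% transit = 9.75% → €4.04
Laundry detergent €15.22: all other tangible goods → 8.25% + 1.5% transit = 9.75% → €1.48
Sundress €88.86: apparel → 0% + 0% transit = 0% → €0.00
Desk lamp €54.10: home furniture → 8.5% + 0.75% transit = 9.25% → €5.00
Snow pants €156.92: apparel → 0% + 0% transit = 0% → €0.00
Total tax = €16.60 + €4.04 + €1.48 + €5.00 = €27.12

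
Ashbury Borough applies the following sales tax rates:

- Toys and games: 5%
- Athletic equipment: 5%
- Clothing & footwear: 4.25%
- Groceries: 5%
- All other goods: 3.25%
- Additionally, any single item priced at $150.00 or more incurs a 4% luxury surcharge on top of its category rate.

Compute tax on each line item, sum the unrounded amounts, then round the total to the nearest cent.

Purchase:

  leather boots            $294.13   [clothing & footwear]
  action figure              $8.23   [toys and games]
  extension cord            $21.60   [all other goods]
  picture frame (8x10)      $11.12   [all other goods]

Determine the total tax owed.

$25.74

Leather boots $294.13: clothing & footwear → 4.25% + 4% surcharge = 8.25% → $24.265725
Action figure $8.23: toys and games → 5% → $0.4115
Extension cord $21.60: all other goods → 3.25% → $0.702
Picture frame (8x10) $11.12: all other goods → 3.25% → $0.3614
Unrounded tax sum = $25.740625 → $25.74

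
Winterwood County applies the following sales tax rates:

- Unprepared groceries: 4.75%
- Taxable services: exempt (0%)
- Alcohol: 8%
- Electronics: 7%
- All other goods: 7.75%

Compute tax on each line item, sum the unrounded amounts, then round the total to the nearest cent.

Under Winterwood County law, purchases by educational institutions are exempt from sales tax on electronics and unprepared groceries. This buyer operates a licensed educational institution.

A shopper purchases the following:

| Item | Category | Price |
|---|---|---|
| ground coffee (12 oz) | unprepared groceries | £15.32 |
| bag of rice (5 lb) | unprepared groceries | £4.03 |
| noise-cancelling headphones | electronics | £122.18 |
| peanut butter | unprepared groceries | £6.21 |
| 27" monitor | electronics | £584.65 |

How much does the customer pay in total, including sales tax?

Ground coffee (12 oz) £15.32: unprepared groceries, buyer-exempt → 0% → £0.00
Bag of rice (5 lb) £4.03: unprepared groceries, buyer-exempt → 0% → £0.00
Noise-cancelling headphones £122.18: electronics, buyer-exempt → 0% → £0.00
Peanut butter £6.21: unprepared groceries, buyer-exempt → 0% → £0.00
27" monitor £584.65: electronics, buyer-exempt → 0% → £0.00
Subtotal = £732.39; unrounded tax = £0.00 → £0.00; total due = £732.39

£732.39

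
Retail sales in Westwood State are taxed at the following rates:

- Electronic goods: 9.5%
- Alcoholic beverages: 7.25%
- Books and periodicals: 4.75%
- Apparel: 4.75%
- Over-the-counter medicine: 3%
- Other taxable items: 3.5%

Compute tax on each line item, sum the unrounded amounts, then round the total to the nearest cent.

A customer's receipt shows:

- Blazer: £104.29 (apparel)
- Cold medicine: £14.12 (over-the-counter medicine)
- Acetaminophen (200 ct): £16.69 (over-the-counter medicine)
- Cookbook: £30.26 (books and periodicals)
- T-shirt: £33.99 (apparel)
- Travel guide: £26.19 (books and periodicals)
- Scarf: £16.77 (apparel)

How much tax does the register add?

£10.97

Blazer £104.29: apparel → 4.75% → £4.953775
Cold medicine £14.12: over-the-counter medicine → 3% → £0.4236
Acetaminophen (200 ct) £16.69: over-the-counter medicine → 3% → £0.5007
Cookbook £30.26: books and periodicals → 4.75% → £1.43735
T-shirt £33.99: apparel → 4.75% → £1.614525
Travel guide £26.19: books and periodicals → 4.75% → £1.244025
Scarf £16.77: apparel → 4.75% → £0.796575
Unrounded tax sum = £10.97055 → £10.97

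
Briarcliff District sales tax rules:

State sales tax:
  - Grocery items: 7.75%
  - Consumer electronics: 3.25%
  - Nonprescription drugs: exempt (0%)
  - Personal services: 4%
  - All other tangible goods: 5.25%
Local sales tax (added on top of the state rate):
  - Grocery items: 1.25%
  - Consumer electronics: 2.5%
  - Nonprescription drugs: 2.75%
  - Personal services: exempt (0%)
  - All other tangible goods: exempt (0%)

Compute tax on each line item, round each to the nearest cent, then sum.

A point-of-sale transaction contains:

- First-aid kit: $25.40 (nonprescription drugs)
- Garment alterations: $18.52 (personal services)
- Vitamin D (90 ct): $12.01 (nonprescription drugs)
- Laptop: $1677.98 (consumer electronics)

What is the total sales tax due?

$98.25

First-aid kit $25.40: nonprescription drugs → 0% + 2.75% local = 2.75% → $0.70
Garment alterations $18.52: personal services → 4% + 0% local = 4% → $0.74
Vitamin D (90 ct) $12.01: nonprescription drugs → 0% + 2.75% local = 2.75% → $0.33
Laptop $1677.98: consumer electronics → 3.25% + 2.5% local = 5.75% → $96.48
Total tax = $0.70 + $0.74 + $0.33 + $96.48 = $98.25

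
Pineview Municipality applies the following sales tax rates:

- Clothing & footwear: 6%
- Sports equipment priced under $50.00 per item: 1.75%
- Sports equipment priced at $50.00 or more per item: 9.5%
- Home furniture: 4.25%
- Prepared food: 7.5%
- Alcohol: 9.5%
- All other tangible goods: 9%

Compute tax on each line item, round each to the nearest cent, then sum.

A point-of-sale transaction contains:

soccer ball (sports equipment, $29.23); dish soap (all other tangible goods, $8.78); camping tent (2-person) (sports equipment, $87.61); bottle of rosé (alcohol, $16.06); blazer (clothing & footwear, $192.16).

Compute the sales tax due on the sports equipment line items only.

$8.83

Soccer ball $29.23: sports equipment, under $50.00 → 1.75% → $0.51
Camping tent (2-person) $87.61: sports equipment, $50.00 or more → 9.5% → $8.32
Tax on sports equipment = $0.51 + $8.32 = $8.83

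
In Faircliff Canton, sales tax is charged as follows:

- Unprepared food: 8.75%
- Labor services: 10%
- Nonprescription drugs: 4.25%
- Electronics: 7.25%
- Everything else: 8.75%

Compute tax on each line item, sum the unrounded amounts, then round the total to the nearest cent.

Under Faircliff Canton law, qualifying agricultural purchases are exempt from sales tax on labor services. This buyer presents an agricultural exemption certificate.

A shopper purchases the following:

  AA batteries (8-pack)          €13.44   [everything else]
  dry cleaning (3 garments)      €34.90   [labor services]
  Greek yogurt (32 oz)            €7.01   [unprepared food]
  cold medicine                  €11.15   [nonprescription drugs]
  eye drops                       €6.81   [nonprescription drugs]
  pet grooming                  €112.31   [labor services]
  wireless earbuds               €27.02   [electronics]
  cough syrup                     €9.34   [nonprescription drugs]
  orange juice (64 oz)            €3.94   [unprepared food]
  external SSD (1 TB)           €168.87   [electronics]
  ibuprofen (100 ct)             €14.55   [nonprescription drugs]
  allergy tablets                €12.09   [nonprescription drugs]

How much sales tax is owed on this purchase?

€18.63

AA batteries (8-pack) €13.44: everything else → 8.75% → €1.176
Dry cleaning (3 garments) €34.90: labor services, buyer-exempt → 0% → €0.00
Greek yogurt (32 oz) €7.01: unprepared food → 8.75% → €0.613375
Cold medicine €11.15: nonprescription drugs → 4.25% → €0.473875
Eye drops €6.81: nonprescription drugs → 4.25% → €0.289425
Pet grooming €112.31: labor services, buyer-exempt → 0% → €0.00
Wireless earbuds €27.02: electronics → 7.25% → €1.95895
Cough syrup €9.34: nonprescription drugs → 4.25% → €0.39695
Orange juice (64 oz) €3.94: unprepared food → 8.75% → €0.34475
External SSD (1 TB) €168.87: electronics → 7.25% → €12.243075
Ibuprofen (100 ct) €14.55: nonprescription drugs → 4.25% → €0.618375
Allergy tablets €12.09: nonprescription drugs → 4.25% → €0.513825
Unrounded tax sum = €18.6286 → €18.63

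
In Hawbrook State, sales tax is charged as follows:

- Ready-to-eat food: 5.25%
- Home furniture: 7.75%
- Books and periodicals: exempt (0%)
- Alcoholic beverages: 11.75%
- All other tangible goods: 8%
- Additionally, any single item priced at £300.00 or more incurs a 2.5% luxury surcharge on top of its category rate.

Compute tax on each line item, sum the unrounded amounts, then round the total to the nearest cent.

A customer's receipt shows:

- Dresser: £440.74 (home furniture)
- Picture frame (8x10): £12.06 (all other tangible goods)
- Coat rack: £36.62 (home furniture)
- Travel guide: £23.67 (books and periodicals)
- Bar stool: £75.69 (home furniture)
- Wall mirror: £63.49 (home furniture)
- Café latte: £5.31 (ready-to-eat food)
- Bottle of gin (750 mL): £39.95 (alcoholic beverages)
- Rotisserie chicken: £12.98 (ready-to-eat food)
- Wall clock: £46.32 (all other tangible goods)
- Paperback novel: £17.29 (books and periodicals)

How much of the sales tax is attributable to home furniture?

£58.80

Dresser £440.74: home furniture → 7.75% + 2.5% surcharge = 10.25% → £45.17585
Coat rack £36.62: home furniture → 7.75% → £2.83805
Bar stool £75.69: home furniture → 7.75% → £5.865975
Wall mirror £63.49: home furniture → 7.75% → £4.920475
Tax on home furniture: unrounded sum = £58.80035 → £58.80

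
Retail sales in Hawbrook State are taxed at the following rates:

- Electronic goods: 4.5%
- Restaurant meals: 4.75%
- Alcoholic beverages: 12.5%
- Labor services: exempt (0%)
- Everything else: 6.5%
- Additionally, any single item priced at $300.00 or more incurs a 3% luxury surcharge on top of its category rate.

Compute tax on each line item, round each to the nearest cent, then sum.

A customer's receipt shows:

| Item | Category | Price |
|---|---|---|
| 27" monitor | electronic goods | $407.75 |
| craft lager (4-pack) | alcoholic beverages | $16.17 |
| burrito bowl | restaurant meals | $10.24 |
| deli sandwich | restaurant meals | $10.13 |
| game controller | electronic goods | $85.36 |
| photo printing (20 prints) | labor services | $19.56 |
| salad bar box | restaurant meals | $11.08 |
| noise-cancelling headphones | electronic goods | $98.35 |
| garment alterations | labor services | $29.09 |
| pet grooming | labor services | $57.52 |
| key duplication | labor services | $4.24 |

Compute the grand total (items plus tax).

$791.86

27" monitor $407.75: electronic goods → 4.5% + 3% surcharge = 7.5% → $30.58
Craft lager (4-pack) $16.17: alcoholic beverages → 12.5% → $2.02
Burrito bowl $10.24: restaurant meals → 4.75% → $0.49
Deli sandwich $10.13: restaurant meals → 4.75% → $0.48
Game controller $85.36: electronic goods → 4.5% → $3.84
Photo printing (20 prints) $19.56: labor services → 0% → $0.00
Salad bar box $11.08: restaurant meals → 4.75% → $0.53
Noise-cancelling headphones $98.35: electronic goods → 4.5% → $4.43
Garment alterations $29.09: labor services → 0% → $0.00
Pet grooming $57.52: labor services → 0% → $0.00
Key duplication $4.24: labor services → 0% → $0.00
Subtotal = $749.49; tax = $42.37; total due = $791.86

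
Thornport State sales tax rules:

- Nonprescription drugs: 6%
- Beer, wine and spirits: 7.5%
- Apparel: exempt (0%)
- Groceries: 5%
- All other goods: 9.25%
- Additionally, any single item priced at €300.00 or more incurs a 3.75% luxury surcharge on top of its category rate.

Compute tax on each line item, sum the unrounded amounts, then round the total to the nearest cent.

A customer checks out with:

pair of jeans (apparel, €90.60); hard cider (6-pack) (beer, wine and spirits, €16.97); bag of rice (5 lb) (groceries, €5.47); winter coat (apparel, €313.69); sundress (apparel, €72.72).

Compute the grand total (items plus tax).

Pair of jeans €90.60: apparel → 0% → €0.00
Hard cider (6-pack) €16.97: beer, wine and spirits → 7.5% → €1.27275
Bag of rice (5 lb) €5.47: groceries → 5% → €0.2735
Winter coat €313.69: apparel → 0% + 3.75% surcharge = 3.75% → €11.763375
Sundress €72.72: apparel → 0% → €0.00
Subtotal = €499.45; unrounded tax = €13.309625 → €13.31; total due = €512.76

€512.76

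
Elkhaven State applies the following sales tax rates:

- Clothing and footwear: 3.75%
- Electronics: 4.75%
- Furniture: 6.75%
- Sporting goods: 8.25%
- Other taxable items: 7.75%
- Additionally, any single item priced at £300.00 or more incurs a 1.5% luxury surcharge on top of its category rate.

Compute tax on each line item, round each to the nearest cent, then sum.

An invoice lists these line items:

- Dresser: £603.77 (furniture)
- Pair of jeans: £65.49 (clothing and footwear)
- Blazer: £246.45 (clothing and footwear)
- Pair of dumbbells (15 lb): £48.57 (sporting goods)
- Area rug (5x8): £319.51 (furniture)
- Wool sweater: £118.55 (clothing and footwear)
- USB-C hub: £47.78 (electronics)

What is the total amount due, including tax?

Dresser £603.77: furniture → 6.75% + 1.5% surcharge = 8.25% → £49.81
Pair of jeans £65.49: clothing and footwear → 3.75% → £2.46
Blazer £246.45: clothing and footwear → 3.75% → £9.24
Pair of dumbbells (15 lb) £48.57: sporting goods → 8.25% → £4.01
Area rug (5x8) £319.51: furniture → 6.75% + 1.5% surcharge = 8.25% → £26.36
Wool sweater £118.55: clothing and footwear → 3.75% → £4.45
USB-C hub £47.78: electronics → 4.75% → £2.27
Subtotal = £1450.12; tax = £98.60; total due = £1548.72

£1548.72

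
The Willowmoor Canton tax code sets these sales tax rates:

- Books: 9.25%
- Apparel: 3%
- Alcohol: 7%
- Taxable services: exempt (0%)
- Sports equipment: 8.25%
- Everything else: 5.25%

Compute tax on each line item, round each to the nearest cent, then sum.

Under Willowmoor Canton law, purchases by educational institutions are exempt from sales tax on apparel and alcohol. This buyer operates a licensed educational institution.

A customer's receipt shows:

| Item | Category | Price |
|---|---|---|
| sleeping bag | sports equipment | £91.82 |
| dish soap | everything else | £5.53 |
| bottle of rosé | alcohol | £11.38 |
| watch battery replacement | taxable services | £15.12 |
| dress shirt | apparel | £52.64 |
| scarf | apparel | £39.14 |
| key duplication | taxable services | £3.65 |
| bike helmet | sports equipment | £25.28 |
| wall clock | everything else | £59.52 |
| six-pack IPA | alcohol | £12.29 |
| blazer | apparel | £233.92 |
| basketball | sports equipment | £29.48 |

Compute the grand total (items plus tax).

£595.28

Sleeping bag £91.82: sports equipment → 8.25% → £7.58
Dish soap £5.53: everything else → 5.25% → £0.29
Bottle of rosé £11.38: alcohol, buyer-exempt → 0% → £0.00
Watch battery replacement £15.12: taxable services → 0% → £0.00
Dress shirt £52.64: apparel, buyer-exempt → 0% → £0.00
Scarf £39.14: apparel, buyer-exempt → 0% → £0.00
Key duplication £3.65: taxable services → 0% → £0.00
Bike helmet £25.28: sports equipment → 8.25% → £2.09
Wall clock £59.52: everything else → 5.25% → £3.12
Six-pack IPA £12.29: alcohol, buyer-exempt → 0% → £0.00
Blazer £233.92: apparel, buyer-exempt → 0% → £0.00
Basketball £29.48: sports equipment → 8.25% → £2.43
Subtotal = £579.77; tax = £15.51; total due = £595.28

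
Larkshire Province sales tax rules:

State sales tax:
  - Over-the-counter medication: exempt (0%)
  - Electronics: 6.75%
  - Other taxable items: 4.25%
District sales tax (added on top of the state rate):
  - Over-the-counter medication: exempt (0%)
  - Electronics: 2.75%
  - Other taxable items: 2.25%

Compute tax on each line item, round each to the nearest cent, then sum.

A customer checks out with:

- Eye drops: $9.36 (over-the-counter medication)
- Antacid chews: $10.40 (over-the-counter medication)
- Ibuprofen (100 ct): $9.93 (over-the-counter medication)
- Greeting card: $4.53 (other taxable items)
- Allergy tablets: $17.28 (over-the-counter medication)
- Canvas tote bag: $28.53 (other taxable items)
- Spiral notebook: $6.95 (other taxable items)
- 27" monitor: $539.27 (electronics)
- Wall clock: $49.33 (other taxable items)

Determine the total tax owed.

$57.03

Eye drops $9.36: over-the-counter medication → 0% + 0% district = 0% → $0.00
Antacid chews $10.40: over-the-counter medication → 0% + 0% district = 0% → $0.00
Ibuprofen (100 ct) $9.93: over-the-counter medication → 0% + 0% district = 0% → $0.00
Greeting card $4.53: other taxable items → 4.25% + 2.25% district = 6.5% → $0.29
Allergy tablets $17.28: over-the-counter medication → 0% + 0% district = 0% → $0.00
Canvas tote bag $28.53: other taxable items → 4.25% + 2.25% district = 6.5% → $1.85
Spiral notebook $6.95: other taxable items → 4.25% + 2.25% district = 6.5% → $0.45
27" monitor $539.27: electronics → 6.75% + 2.75% district = 9.5% → $51.23
Wall clock $49.33: other taxable items → 4.25% + 2.25% district = 6.5% → $3.21
Total tax = $0.29 + $1.85 + $0.45 + $51.23 + $3.21 = $57.03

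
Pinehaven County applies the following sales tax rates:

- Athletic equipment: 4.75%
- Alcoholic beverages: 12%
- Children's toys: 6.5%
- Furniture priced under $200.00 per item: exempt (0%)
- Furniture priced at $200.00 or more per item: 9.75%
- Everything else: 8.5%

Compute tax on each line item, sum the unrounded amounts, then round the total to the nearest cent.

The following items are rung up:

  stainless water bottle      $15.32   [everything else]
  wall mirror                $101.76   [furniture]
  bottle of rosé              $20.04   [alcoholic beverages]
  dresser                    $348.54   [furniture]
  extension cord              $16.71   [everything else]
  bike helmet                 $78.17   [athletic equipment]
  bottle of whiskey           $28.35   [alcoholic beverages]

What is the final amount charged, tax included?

$655.12

Stainless water bottle $15.32: everything else → 8.5% → $1.3022
Wall mirror $101.76: furniture, under $200.00 → 0% → $0.00
Bottle of rosé $20.04: alcoholic beverages → 12% → $2.4048
Dresser $348.54: furniture, $200.00 or more → 9.75% → $33.98265
Extension cord $16.71: everything else → 8.5% → $1.42035
Bike helmet $78.17: athletic equipment → 4.75% → $3.713075
Bottle of whiskey $28.35: alcoholic beverages → 12% → $3.402
Subtotal = $608.89; unrounded tax = $46.225075 → $46.23; total due = $655.12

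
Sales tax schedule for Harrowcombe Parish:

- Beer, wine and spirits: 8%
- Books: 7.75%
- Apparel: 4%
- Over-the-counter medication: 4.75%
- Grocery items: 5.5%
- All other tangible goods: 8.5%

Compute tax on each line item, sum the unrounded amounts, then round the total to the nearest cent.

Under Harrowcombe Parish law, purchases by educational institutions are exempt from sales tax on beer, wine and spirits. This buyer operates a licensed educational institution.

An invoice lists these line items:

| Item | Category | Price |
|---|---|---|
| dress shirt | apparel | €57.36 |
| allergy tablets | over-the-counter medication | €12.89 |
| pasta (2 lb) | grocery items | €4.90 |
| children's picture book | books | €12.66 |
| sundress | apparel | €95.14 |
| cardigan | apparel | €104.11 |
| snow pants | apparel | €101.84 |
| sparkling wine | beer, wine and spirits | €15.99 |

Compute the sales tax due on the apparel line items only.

€14.34

Dress shirt €57.36: apparel → 4% → €2.2944
Sundress €95.14: apparel → 4% → €3.8056
Cardigan €104.11: apparel → 4% → €4.1644
Snow pants €101.84: apparel → 4% → €4.0736
Tax on apparel: unrounded sum = €14.338 → €14.34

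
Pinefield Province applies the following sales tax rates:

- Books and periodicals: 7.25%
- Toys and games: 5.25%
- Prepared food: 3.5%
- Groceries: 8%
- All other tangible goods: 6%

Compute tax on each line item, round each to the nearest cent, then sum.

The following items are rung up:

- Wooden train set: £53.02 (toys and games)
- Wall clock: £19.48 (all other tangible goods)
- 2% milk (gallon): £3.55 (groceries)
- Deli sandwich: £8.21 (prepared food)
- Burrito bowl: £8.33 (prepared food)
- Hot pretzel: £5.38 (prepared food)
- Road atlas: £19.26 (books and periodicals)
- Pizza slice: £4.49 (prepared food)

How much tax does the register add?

£6.56

Wooden train set £53.02: toys and games → 5.25% → £2.78
Wall clock £19.48: all other tangible goods → 6% → £1.17
2% milk (gallon) £3.55: groceries → 8% → £0.28
Deli sandwich £8.21: prepared food → 3.5% → £0.29
Burrito bowl £8.33: prepared food → 3.5% → £0.29
Hot pretzel £5.38: prepared food → 3.5% → £0.19
Road atlas £19.26: books and periodicals → 7.25% → £1.40
Pizza slice £4.49: prepared food → 3.5% → £0.16
Total tax = £2.78 + £1.17 + £0.28 + £0.29 + £0.29 + £0.19 + £1.40 + £0.16 = £6.56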